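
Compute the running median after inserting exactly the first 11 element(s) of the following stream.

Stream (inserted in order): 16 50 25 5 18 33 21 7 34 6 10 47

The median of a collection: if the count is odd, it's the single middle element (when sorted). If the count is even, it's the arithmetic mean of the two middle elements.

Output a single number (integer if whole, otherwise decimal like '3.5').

Step 1: insert 16 -> lo=[16] (size 1, max 16) hi=[] (size 0) -> median=16
Step 2: insert 50 -> lo=[16] (size 1, max 16) hi=[50] (size 1, min 50) -> median=33
Step 3: insert 25 -> lo=[16, 25] (size 2, max 25) hi=[50] (size 1, min 50) -> median=25
Step 4: insert 5 -> lo=[5, 16] (size 2, max 16) hi=[25, 50] (size 2, min 25) -> median=20.5
Step 5: insert 18 -> lo=[5, 16, 18] (size 3, max 18) hi=[25, 50] (size 2, min 25) -> median=18
Step 6: insert 33 -> lo=[5, 16, 18] (size 3, max 18) hi=[25, 33, 50] (size 3, min 25) -> median=21.5
Step 7: insert 21 -> lo=[5, 16, 18, 21] (size 4, max 21) hi=[25, 33, 50] (size 3, min 25) -> median=21
Step 8: insert 7 -> lo=[5, 7, 16, 18] (size 4, max 18) hi=[21, 25, 33, 50] (size 4, min 21) -> median=19.5
Step 9: insert 34 -> lo=[5, 7, 16, 18, 21] (size 5, max 21) hi=[25, 33, 34, 50] (size 4, min 25) -> median=21
Step 10: insert 6 -> lo=[5, 6, 7, 16, 18] (size 5, max 18) hi=[21, 25, 33, 34, 50] (size 5, min 21) -> median=19.5
Step 11: insert 10 -> lo=[5, 6, 7, 10, 16, 18] (size 6, max 18) hi=[21, 25, 33, 34, 50] (size 5, min 21) -> median=18

Answer: 18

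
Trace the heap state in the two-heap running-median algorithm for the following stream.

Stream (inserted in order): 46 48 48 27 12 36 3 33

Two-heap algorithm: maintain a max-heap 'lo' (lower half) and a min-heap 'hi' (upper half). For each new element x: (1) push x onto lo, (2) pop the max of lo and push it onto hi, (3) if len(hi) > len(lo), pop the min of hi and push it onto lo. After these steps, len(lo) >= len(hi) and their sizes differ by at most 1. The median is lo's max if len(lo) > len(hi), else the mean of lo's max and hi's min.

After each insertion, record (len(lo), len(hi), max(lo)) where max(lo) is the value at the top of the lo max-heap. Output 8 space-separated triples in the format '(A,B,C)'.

Answer: (1,0,46) (1,1,46) (2,1,48) (2,2,46) (3,2,46) (3,3,36) (4,3,36) (4,4,33)

Derivation:
Step 1: insert 46 -> lo=[46] hi=[] -> (len(lo)=1, len(hi)=0, max(lo)=46)
Step 2: insert 48 -> lo=[46] hi=[48] -> (len(lo)=1, len(hi)=1, max(lo)=46)
Step 3: insert 48 -> lo=[46, 48] hi=[48] -> (len(lo)=2, len(hi)=1, max(lo)=48)
Step 4: insert 27 -> lo=[27, 46] hi=[48, 48] -> (len(lo)=2, len(hi)=2, max(lo)=46)
Step 5: insert 12 -> lo=[12, 27, 46] hi=[48, 48] -> (len(lo)=3, len(hi)=2, max(lo)=46)
Step 6: insert 36 -> lo=[12, 27, 36] hi=[46, 48, 48] -> (len(lo)=3, len(hi)=3, max(lo)=36)
Step 7: insert 3 -> lo=[3, 12, 27, 36] hi=[46, 48, 48] -> (len(lo)=4, len(hi)=3, max(lo)=36)
Step 8: insert 33 -> lo=[3, 12, 27, 33] hi=[36, 46, 48, 48] -> (len(lo)=4, len(hi)=4, max(lo)=33)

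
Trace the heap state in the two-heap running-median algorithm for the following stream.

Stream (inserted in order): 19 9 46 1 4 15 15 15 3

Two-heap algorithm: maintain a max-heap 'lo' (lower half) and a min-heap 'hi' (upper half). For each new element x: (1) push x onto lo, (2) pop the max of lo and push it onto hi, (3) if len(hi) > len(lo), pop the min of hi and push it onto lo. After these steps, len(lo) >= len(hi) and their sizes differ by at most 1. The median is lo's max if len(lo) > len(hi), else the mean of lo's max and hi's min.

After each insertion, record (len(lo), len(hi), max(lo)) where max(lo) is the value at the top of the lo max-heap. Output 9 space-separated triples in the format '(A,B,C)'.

Step 1: insert 19 -> lo=[19] hi=[] -> (len(lo)=1, len(hi)=0, max(lo)=19)
Step 2: insert 9 -> lo=[9] hi=[19] -> (len(lo)=1, len(hi)=1, max(lo)=9)
Step 3: insert 46 -> lo=[9, 19] hi=[46] -> (len(lo)=2, len(hi)=1, max(lo)=19)
Step 4: insert 1 -> lo=[1, 9] hi=[19, 46] -> (len(lo)=2, len(hi)=2, max(lo)=9)
Step 5: insert 4 -> lo=[1, 4, 9] hi=[19, 46] -> (len(lo)=3, len(hi)=2, max(lo)=9)
Step 6: insert 15 -> lo=[1, 4, 9] hi=[15, 19, 46] -> (len(lo)=3, len(hi)=3, max(lo)=9)
Step 7: insert 15 -> lo=[1, 4, 9, 15] hi=[15, 19, 46] -> (len(lo)=4, len(hi)=3, max(lo)=15)
Step 8: insert 15 -> lo=[1, 4, 9, 15] hi=[15, 15, 19, 46] -> (len(lo)=4, len(hi)=4, max(lo)=15)
Step 9: insert 3 -> lo=[1, 3, 4, 9, 15] hi=[15, 15, 19, 46] -> (len(lo)=5, len(hi)=4, max(lo)=15)

Answer: (1,0,19) (1,1,9) (2,1,19) (2,2,9) (3,2,9) (3,3,9) (4,3,15) (4,4,15) (5,4,15)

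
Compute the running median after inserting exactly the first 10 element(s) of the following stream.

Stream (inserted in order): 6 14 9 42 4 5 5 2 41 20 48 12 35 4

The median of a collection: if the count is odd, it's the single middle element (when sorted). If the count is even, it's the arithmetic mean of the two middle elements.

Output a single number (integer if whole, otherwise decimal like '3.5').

Step 1: insert 6 -> lo=[6] (size 1, max 6) hi=[] (size 0) -> median=6
Step 2: insert 14 -> lo=[6] (size 1, max 6) hi=[14] (size 1, min 14) -> median=10
Step 3: insert 9 -> lo=[6, 9] (size 2, max 9) hi=[14] (size 1, min 14) -> median=9
Step 4: insert 42 -> lo=[6, 9] (size 2, max 9) hi=[14, 42] (size 2, min 14) -> median=11.5
Step 5: insert 4 -> lo=[4, 6, 9] (size 3, max 9) hi=[14, 42] (size 2, min 14) -> median=9
Step 6: insert 5 -> lo=[4, 5, 6] (size 3, max 6) hi=[9, 14, 42] (size 3, min 9) -> median=7.5
Step 7: insert 5 -> lo=[4, 5, 5, 6] (size 4, max 6) hi=[9, 14, 42] (size 3, min 9) -> median=6
Step 8: insert 2 -> lo=[2, 4, 5, 5] (size 4, max 5) hi=[6, 9, 14, 42] (size 4, min 6) -> median=5.5
Step 9: insert 41 -> lo=[2, 4, 5, 5, 6] (size 5, max 6) hi=[9, 14, 41, 42] (size 4, min 9) -> median=6
Step 10: insert 20 -> lo=[2, 4, 5, 5, 6] (size 5, max 6) hi=[9, 14, 20, 41, 42] (size 5, min 9) -> median=7.5

Answer: 7.5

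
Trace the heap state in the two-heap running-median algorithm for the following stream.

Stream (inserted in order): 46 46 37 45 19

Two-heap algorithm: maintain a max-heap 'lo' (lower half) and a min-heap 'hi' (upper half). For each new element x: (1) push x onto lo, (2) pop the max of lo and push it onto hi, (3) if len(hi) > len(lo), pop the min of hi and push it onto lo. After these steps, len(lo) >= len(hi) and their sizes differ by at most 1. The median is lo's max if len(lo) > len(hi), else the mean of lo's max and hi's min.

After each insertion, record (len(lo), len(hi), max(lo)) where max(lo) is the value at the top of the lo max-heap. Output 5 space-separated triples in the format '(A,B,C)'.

Answer: (1,0,46) (1,1,46) (2,1,46) (2,2,45) (3,2,45)

Derivation:
Step 1: insert 46 -> lo=[46] hi=[] -> (len(lo)=1, len(hi)=0, max(lo)=46)
Step 2: insert 46 -> lo=[46] hi=[46] -> (len(lo)=1, len(hi)=1, max(lo)=46)
Step 3: insert 37 -> lo=[37, 46] hi=[46] -> (len(lo)=2, len(hi)=1, max(lo)=46)
Step 4: insert 45 -> lo=[37, 45] hi=[46, 46] -> (len(lo)=2, len(hi)=2, max(lo)=45)
Step 5: insert 19 -> lo=[19, 37, 45] hi=[46, 46] -> (len(lo)=3, len(hi)=2, max(lo)=45)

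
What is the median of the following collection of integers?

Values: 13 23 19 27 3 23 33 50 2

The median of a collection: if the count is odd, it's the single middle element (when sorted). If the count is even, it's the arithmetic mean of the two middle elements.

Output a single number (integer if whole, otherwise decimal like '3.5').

Answer: 23

Derivation:
Step 1: insert 13 -> lo=[13] (size 1, max 13) hi=[] (size 0) -> median=13
Step 2: insert 23 -> lo=[13] (size 1, max 13) hi=[23] (size 1, min 23) -> median=18
Step 3: insert 19 -> lo=[13, 19] (size 2, max 19) hi=[23] (size 1, min 23) -> median=19
Step 4: insert 27 -> lo=[13, 19] (size 2, max 19) hi=[23, 27] (size 2, min 23) -> median=21
Step 5: insert 3 -> lo=[3, 13, 19] (size 3, max 19) hi=[23, 27] (size 2, min 23) -> median=19
Step 6: insert 23 -> lo=[3, 13, 19] (size 3, max 19) hi=[23, 23, 27] (size 3, min 23) -> median=21
Step 7: insert 33 -> lo=[3, 13, 19, 23] (size 4, max 23) hi=[23, 27, 33] (size 3, min 23) -> median=23
Step 8: insert 50 -> lo=[3, 13, 19, 23] (size 4, max 23) hi=[23, 27, 33, 50] (size 4, min 23) -> median=23
Step 9: insert 2 -> lo=[2, 3, 13, 19, 23] (size 5, max 23) hi=[23, 27, 33, 50] (size 4, min 23) -> median=23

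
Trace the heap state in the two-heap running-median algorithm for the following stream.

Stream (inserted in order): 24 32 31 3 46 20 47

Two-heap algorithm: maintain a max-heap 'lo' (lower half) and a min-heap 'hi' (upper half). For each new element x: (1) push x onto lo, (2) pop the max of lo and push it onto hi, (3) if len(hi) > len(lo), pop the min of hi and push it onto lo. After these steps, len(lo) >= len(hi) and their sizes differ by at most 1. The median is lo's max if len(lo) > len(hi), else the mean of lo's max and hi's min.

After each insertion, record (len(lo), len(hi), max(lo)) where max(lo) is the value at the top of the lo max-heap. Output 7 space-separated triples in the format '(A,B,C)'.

Answer: (1,0,24) (1,1,24) (2,1,31) (2,2,24) (3,2,31) (3,3,24) (4,3,31)

Derivation:
Step 1: insert 24 -> lo=[24] hi=[] -> (len(lo)=1, len(hi)=0, max(lo)=24)
Step 2: insert 32 -> lo=[24] hi=[32] -> (len(lo)=1, len(hi)=1, max(lo)=24)
Step 3: insert 31 -> lo=[24, 31] hi=[32] -> (len(lo)=2, len(hi)=1, max(lo)=31)
Step 4: insert 3 -> lo=[3, 24] hi=[31, 32] -> (len(lo)=2, len(hi)=2, max(lo)=24)
Step 5: insert 46 -> lo=[3, 24, 31] hi=[32, 46] -> (len(lo)=3, len(hi)=2, max(lo)=31)
Step 6: insert 20 -> lo=[3, 20, 24] hi=[31, 32, 46] -> (len(lo)=3, len(hi)=3, max(lo)=24)
Step 7: insert 47 -> lo=[3, 20, 24, 31] hi=[32, 46, 47] -> (len(lo)=4, len(hi)=3, max(lo)=31)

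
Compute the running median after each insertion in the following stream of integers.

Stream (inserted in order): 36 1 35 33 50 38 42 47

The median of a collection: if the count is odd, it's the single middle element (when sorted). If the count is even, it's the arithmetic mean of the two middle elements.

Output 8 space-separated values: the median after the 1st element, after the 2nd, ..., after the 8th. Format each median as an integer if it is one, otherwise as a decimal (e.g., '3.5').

Step 1: insert 36 -> lo=[36] (size 1, max 36) hi=[] (size 0) -> median=36
Step 2: insert 1 -> lo=[1] (size 1, max 1) hi=[36] (size 1, min 36) -> median=18.5
Step 3: insert 35 -> lo=[1, 35] (size 2, max 35) hi=[36] (size 1, min 36) -> median=35
Step 4: insert 33 -> lo=[1, 33] (size 2, max 33) hi=[35, 36] (size 2, min 35) -> median=34
Step 5: insert 50 -> lo=[1, 33, 35] (size 3, max 35) hi=[36, 50] (size 2, min 36) -> median=35
Step 6: insert 38 -> lo=[1, 33, 35] (size 3, max 35) hi=[36, 38, 50] (size 3, min 36) -> median=35.5
Step 7: insert 42 -> lo=[1, 33, 35, 36] (size 4, max 36) hi=[38, 42, 50] (size 3, min 38) -> median=36
Step 8: insert 47 -> lo=[1, 33, 35, 36] (size 4, max 36) hi=[38, 42, 47, 50] (size 4, min 38) -> median=37

Answer: 36 18.5 35 34 35 35.5 36 37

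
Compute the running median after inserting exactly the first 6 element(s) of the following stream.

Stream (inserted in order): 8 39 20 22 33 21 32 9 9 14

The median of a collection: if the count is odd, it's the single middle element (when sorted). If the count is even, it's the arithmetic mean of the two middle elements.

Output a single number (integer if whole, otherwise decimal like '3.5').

Answer: 21.5

Derivation:
Step 1: insert 8 -> lo=[8] (size 1, max 8) hi=[] (size 0) -> median=8
Step 2: insert 39 -> lo=[8] (size 1, max 8) hi=[39] (size 1, min 39) -> median=23.5
Step 3: insert 20 -> lo=[8, 20] (size 2, max 20) hi=[39] (size 1, min 39) -> median=20
Step 4: insert 22 -> lo=[8, 20] (size 2, max 20) hi=[22, 39] (size 2, min 22) -> median=21
Step 5: insert 33 -> lo=[8, 20, 22] (size 3, max 22) hi=[33, 39] (size 2, min 33) -> median=22
Step 6: insert 21 -> lo=[8, 20, 21] (size 3, max 21) hi=[22, 33, 39] (size 3, min 22) -> median=21.5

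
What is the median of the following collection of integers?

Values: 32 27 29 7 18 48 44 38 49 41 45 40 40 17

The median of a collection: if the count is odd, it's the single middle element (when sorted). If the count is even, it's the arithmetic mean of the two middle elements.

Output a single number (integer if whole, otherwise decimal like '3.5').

Step 1: insert 32 -> lo=[32] (size 1, max 32) hi=[] (size 0) -> median=32
Step 2: insert 27 -> lo=[27] (size 1, max 27) hi=[32] (size 1, min 32) -> median=29.5
Step 3: insert 29 -> lo=[27, 29] (size 2, max 29) hi=[32] (size 1, min 32) -> median=29
Step 4: insert 7 -> lo=[7, 27] (size 2, max 27) hi=[29, 32] (size 2, min 29) -> median=28
Step 5: insert 18 -> lo=[7, 18, 27] (size 3, max 27) hi=[29, 32] (size 2, min 29) -> median=27
Step 6: insert 48 -> lo=[7, 18, 27] (size 3, max 27) hi=[29, 32, 48] (size 3, min 29) -> median=28
Step 7: insert 44 -> lo=[7, 18, 27, 29] (size 4, max 29) hi=[32, 44, 48] (size 3, min 32) -> median=29
Step 8: insert 38 -> lo=[7, 18, 27, 29] (size 4, max 29) hi=[32, 38, 44, 48] (size 4, min 32) -> median=30.5
Step 9: insert 49 -> lo=[7, 18, 27, 29, 32] (size 5, max 32) hi=[38, 44, 48, 49] (size 4, min 38) -> median=32
Step 10: insert 41 -> lo=[7, 18, 27, 29, 32] (size 5, max 32) hi=[38, 41, 44, 48, 49] (size 5, min 38) -> median=35
Step 11: insert 45 -> lo=[7, 18, 27, 29, 32, 38] (size 6, max 38) hi=[41, 44, 45, 48, 49] (size 5, min 41) -> median=38
Step 12: insert 40 -> lo=[7, 18, 27, 29, 32, 38] (size 6, max 38) hi=[40, 41, 44, 45, 48, 49] (size 6, min 40) -> median=39
Step 13: insert 40 -> lo=[7, 18, 27, 29, 32, 38, 40] (size 7, max 40) hi=[40, 41, 44, 45, 48, 49] (size 6, min 40) -> median=40
Step 14: insert 17 -> lo=[7, 17, 18, 27, 29, 32, 38] (size 7, max 38) hi=[40, 40, 41, 44, 45, 48, 49] (size 7, min 40) -> median=39

Answer: 39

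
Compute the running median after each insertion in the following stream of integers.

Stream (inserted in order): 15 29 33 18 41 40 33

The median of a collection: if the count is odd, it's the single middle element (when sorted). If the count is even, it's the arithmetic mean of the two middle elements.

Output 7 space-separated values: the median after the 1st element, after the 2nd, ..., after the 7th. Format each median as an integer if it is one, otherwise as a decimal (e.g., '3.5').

Step 1: insert 15 -> lo=[15] (size 1, max 15) hi=[] (size 0) -> median=15
Step 2: insert 29 -> lo=[15] (size 1, max 15) hi=[29] (size 1, min 29) -> median=22
Step 3: insert 33 -> lo=[15, 29] (size 2, max 29) hi=[33] (size 1, min 33) -> median=29
Step 4: insert 18 -> lo=[15, 18] (size 2, max 18) hi=[29, 33] (size 2, min 29) -> median=23.5
Step 5: insert 41 -> lo=[15, 18, 29] (size 3, max 29) hi=[33, 41] (size 2, min 33) -> median=29
Step 6: insert 40 -> lo=[15, 18, 29] (size 3, max 29) hi=[33, 40, 41] (size 3, min 33) -> median=31
Step 7: insert 33 -> lo=[15, 18, 29, 33] (size 4, max 33) hi=[33, 40, 41] (size 3, min 33) -> median=33

Answer: 15 22 29 23.5 29 31 33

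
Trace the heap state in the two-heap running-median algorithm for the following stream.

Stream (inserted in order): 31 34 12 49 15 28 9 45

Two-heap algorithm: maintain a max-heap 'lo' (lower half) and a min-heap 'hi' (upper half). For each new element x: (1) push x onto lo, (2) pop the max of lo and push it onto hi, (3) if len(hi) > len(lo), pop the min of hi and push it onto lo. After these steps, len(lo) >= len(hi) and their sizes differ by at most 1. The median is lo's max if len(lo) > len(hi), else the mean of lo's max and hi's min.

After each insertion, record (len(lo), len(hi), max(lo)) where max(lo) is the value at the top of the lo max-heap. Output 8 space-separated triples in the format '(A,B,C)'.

Answer: (1,0,31) (1,1,31) (2,1,31) (2,2,31) (3,2,31) (3,3,28) (4,3,28) (4,4,28)

Derivation:
Step 1: insert 31 -> lo=[31] hi=[] -> (len(lo)=1, len(hi)=0, max(lo)=31)
Step 2: insert 34 -> lo=[31] hi=[34] -> (len(lo)=1, len(hi)=1, max(lo)=31)
Step 3: insert 12 -> lo=[12, 31] hi=[34] -> (len(lo)=2, len(hi)=1, max(lo)=31)
Step 4: insert 49 -> lo=[12, 31] hi=[34, 49] -> (len(lo)=2, len(hi)=2, max(lo)=31)
Step 5: insert 15 -> lo=[12, 15, 31] hi=[34, 49] -> (len(lo)=3, len(hi)=2, max(lo)=31)
Step 6: insert 28 -> lo=[12, 15, 28] hi=[31, 34, 49] -> (len(lo)=3, len(hi)=3, max(lo)=28)
Step 7: insert 9 -> lo=[9, 12, 15, 28] hi=[31, 34, 49] -> (len(lo)=4, len(hi)=3, max(lo)=28)
Step 8: insert 45 -> lo=[9, 12, 15, 28] hi=[31, 34, 45, 49] -> (len(lo)=4, len(hi)=4, max(lo)=28)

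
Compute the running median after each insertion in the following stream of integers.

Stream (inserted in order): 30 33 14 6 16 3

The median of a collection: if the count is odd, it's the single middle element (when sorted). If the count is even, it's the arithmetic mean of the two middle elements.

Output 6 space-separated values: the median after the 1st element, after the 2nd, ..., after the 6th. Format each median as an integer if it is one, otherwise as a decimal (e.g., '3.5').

Step 1: insert 30 -> lo=[30] (size 1, max 30) hi=[] (size 0) -> median=30
Step 2: insert 33 -> lo=[30] (size 1, max 30) hi=[33] (size 1, min 33) -> median=31.5
Step 3: insert 14 -> lo=[14, 30] (size 2, max 30) hi=[33] (size 1, min 33) -> median=30
Step 4: insert 6 -> lo=[6, 14] (size 2, max 14) hi=[30, 33] (size 2, min 30) -> median=22
Step 5: insert 16 -> lo=[6, 14, 16] (size 3, max 16) hi=[30, 33] (size 2, min 30) -> median=16
Step 6: insert 3 -> lo=[3, 6, 14] (size 3, max 14) hi=[16, 30, 33] (size 3, min 16) -> median=15

Answer: 30 31.5 30 22 16 15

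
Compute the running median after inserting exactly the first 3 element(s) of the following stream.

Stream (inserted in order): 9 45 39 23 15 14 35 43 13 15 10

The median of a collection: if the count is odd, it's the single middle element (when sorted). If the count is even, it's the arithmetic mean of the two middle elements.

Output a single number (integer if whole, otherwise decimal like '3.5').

Step 1: insert 9 -> lo=[9] (size 1, max 9) hi=[] (size 0) -> median=9
Step 2: insert 45 -> lo=[9] (size 1, max 9) hi=[45] (size 1, min 45) -> median=27
Step 3: insert 39 -> lo=[9, 39] (size 2, max 39) hi=[45] (size 1, min 45) -> median=39

Answer: 39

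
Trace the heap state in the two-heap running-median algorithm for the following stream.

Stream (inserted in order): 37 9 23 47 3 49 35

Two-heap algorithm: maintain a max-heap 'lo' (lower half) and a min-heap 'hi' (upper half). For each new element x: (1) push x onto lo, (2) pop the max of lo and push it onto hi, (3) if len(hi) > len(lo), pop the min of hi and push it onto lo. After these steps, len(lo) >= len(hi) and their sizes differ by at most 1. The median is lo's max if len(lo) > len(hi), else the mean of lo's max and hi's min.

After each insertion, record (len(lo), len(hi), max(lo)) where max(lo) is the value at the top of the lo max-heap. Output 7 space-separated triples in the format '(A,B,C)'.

Answer: (1,0,37) (1,1,9) (2,1,23) (2,2,23) (3,2,23) (3,3,23) (4,3,35)

Derivation:
Step 1: insert 37 -> lo=[37] hi=[] -> (len(lo)=1, len(hi)=0, max(lo)=37)
Step 2: insert 9 -> lo=[9] hi=[37] -> (len(lo)=1, len(hi)=1, max(lo)=9)
Step 3: insert 23 -> lo=[9, 23] hi=[37] -> (len(lo)=2, len(hi)=1, max(lo)=23)
Step 4: insert 47 -> lo=[9, 23] hi=[37, 47] -> (len(lo)=2, len(hi)=2, max(lo)=23)
Step 5: insert 3 -> lo=[3, 9, 23] hi=[37, 47] -> (len(lo)=3, len(hi)=2, max(lo)=23)
Step 6: insert 49 -> lo=[3, 9, 23] hi=[37, 47, 49] -> (len(lo)=3, len(hi)=3, max(lo)=23)
Step 7: insert 35 -> lo=[3, 9, 23, 35] hi=[37, 47, 49] -> (len(lo)=4, len(hi)=3, max(lo)=35)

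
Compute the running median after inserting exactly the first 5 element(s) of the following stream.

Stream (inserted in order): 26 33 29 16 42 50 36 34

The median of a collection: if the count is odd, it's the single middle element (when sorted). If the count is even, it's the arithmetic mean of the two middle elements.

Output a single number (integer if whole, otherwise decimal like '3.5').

Step 1: insert 26 -> lo=[26] (size 1, max 26) hi=[] (size 0) -> median=26
Step 2: insert 33 -> lo=[26] (size 1, max 26) hi=[33] (size 1, min 33) -> median=29.5
Step 3: insert 29 -> lo=[26, 29] (size 2, max 29) hi=[33] (size 1, min 33) -> median=29
Step 4: insert 16 -> lo=[16, 26] (size 2, max 26) hi=[29, 33] (size 2, min 29) -> median=27.5
Step 5: insert 42 -> lo=[16, 26, 29] (size 3, max 29) hi=[33, 42] (size 2, min 33) -> median=29

Answer: 29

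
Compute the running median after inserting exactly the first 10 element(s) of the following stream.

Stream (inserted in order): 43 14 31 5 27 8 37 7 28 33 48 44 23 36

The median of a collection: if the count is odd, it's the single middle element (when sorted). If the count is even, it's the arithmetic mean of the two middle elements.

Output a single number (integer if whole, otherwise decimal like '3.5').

Step 1: insert 43 -> lo=[43] (size 1, max 43) hi=[] (size 0) -> median=43
Step 2: insert 14 -> lo=[14] (size 1, max 14) hi=[43] (size 1, min 43) -> median=28.5
Step 3: insert 31 -> lo=[14, 31] (size 2, max 31) hi=[43] (size 1, min 43) -> median=31
Step 4: insert 5 -> lo=[5, 14] (size 2, max 14) hi=[31, 43] (size 2, min 31) -> median=22.5
Step 5: insert 27 -> lo=[5, 14, 27] (size 3, max 27) hi=[31, 43] (size 2, min 31) -> median=27
Step 6: insert 8 -> lo=[5, 8, 14] (size 3, max 14) hi=[27, 31, 43] (size 3, min 27) -> median=20.5
Step 7: insert 37 -> lo=[5, 8, 14, 27] (size 4, max 27) hi=[31, 37, 43] (size 3, min 31) -> median=27
Step 8: insert 7 -> lo=[5, 7, 8, 14] (size 4, max 14) hi=[27, 31, 37, 43] (size 4, min 27) -> median=20.5
Step 9: insert 28 -> lo=[5, 7, 8, 14, 27] (size 5, max 27) hi=[28, 31, 37, 43] (size 4, min 28) -> median=27
Step 10: insert 33 -> lo=[5, 7, 8, 14, 27] (size 5, max 27) hi=[28, 31, 33, 37, 43] (size 5, min 28) -> median=27.5

Answer: 27.5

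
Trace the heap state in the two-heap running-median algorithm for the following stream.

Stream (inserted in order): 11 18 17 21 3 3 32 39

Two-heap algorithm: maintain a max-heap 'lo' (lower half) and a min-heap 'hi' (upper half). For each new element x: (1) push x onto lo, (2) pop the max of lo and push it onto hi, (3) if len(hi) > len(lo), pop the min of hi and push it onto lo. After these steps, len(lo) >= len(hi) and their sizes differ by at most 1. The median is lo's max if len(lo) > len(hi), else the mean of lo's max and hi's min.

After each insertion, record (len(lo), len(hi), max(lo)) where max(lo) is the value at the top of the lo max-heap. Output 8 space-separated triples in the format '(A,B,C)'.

Answer: (1,0,11) (1,1,11) (2,1,17) (2,2,17) (3,2,17) (3,3,11) (4,3,17) (4,4,17)

Derivation:
Step 1: insert 11 -> lo=[11] hi=[] -> (len(lo)=1, len(hi)=0, max(lo)=11)
Step 2: insert 18 -> lo=[11] hi=[18] -> (len(lo)=1, len(hi)=1, max(lo)=11)
Step 3: insert 17 -> lo=[11, 17] hi=[18] -> (len(lo)=2, len(hi)=1, max(lo)=17)
Step 4: insert 21 -> lo=[11, 17] hi=[18, 21] -> (len(lo)=2, len(hi)=2, max(lo)=17)
Step 5: insert 3 -> lo=[3, 11, 17] hi=[18, 21] -> (len(lo)=3, len(hi)=2, max(lo)=17)
Step 6: insert 3 -> lo=[3, 3, 11] hi=[17, 18, 21] -> (len(lo)=3, len(hi)=3, max(lo)=11)
Step 7: insert 32 -> lo=[3, 3, 11, 17] hi=[18, 21, 32] -> (len(lo)=4, len(hi)=3, max(lo)=17)
Step 8: insert 39 -> lo=[3, 3, 11, 17] hi=[18, 21, 32, 39] -> (len(lo)=4, len(hi)=4, max(lo)=17)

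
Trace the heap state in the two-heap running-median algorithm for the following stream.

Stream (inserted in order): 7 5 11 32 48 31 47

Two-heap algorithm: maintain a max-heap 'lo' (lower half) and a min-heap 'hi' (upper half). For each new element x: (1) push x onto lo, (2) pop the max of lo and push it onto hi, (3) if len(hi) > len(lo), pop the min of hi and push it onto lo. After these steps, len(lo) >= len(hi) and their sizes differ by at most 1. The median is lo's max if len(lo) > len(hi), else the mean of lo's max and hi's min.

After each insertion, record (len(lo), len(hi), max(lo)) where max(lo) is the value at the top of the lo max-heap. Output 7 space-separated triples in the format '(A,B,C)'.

Answer: (1,0,7) (1,1,5) (2,1,7) (2,2,7) (3,2,11) (3,3,11) (4,3,31)

Derivation:
Step 1: insert 7 -> lo=[7] hi=[] -> (len(lo)=1, len(hi)=0, max(lo)=7)
Step 2: insert 5 -> lo=[5] hi=[7] -> (len(lo)=1, len(hi)=1, max(lo)=5)
Step 3: insert 11 -> lo=[5, 7] hi=[11] -> (len(lo)=2, len(hi)=1, max(lo)=7)
Step 4: insert 32 -> lo=[5, 7] hi=[11, 32] -> (len(lo)=2, len(hi)=2, max(lo)=7)
Step 5: insert 48 -> lo=[5, 7, 11] hi=[32, 48] -> (len(lo)=3, len(hi)=2, max(lo)=11)
Step 6: insert 31 -> lo=[5, 7, 11] hi=[31, 32, 48] -> (len(lo)=3, len(hi)=3, max(lo)=11)
Step 7: insert 47 -> lo=[5, 7, 11, 31] hi=[32, 47, 48] -> (len(lo)=4, len(hi)=3, max(lo)=31)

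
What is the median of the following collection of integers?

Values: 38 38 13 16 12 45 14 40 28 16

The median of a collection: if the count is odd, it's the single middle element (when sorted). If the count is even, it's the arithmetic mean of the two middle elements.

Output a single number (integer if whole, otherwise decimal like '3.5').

Answer: 22

Derivation:
Step 1: insert 38 -> lo=[38] (size 1, max 38) hi=[] (size 0) -> median=38
Step 2: insert 38 -> lo=[38] (size 1, max 38) hi=[38] (size 1, min 38) -> median=38
Step 3: insert 13 -> lo=[13, 38] (size 2, max 38) hi=[38] (size 1, min 38) -> median=38
Step 4: insert 16 -> lo=[13, 16] (size 2, max 16) hi=[38, 38] (size 2, min 38) -> median=27
Step 5: insert 12 -> lo=[12, 13, 16] (size 3, max 16) hi=[38, 38] (size 2, min 38) -> median=16
Step 6: insert 45 -> lo=[12, 13, 16] (size 3, max 16) hi=[38, 38, 45] (size 3, min 38) -> median=27
Step 7: insert 14 -> lo=[12, 13, 14, 16] (size 4, max 16) hi=[38, 38, 45] (size 3, min 38) -> median=16
Step 8: insert 40 -> lo=[12, 13, 14, 16] (size 4, max 16) hi=[38, 38, 40, 45] (size 4, min 38) -> median=27
Step 9: insert 28 -> lo=[12, 13, 14, 16, 28] (size 5, max 28) hi=[38, 38, 40, 45] (size 4, min 38) -> median=28
Step 10: insert 16 -> lo=[12, 13, 14, 16, 16] (size 5, max 16) hi=[28, 38, 38, 40, 45] (size 5, min 28) -> median=22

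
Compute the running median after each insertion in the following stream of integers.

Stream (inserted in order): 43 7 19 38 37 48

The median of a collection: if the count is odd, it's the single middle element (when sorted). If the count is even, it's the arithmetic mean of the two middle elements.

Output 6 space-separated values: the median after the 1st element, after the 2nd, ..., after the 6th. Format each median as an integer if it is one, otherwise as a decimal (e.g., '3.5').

Step 1: insert 43 -> lo=[43] (size 1, max 43) hi=[] (size 0) -> median=43
Step 2: insert 7 -> lo=[7] (size 1, max 7) hi=[43] (size 1, min 43) -> median=25
Step 3: insert 19 -> lo=[7, 19] (size 2, max 19) hi=[43] (size 1, min 43) -> median=19
Step 4: insert 38 -> lo=[7, 19] (size 2, max 19) hi=[38, 43] (size 2, min 38) -> median=28.5
Step 5: insert 37 -> lo=[7, 19, 37] (size 3, max 37) hi=[38, 43] (size 2, min 38) -> median=37
Step 6: insert 48 -> lo=[7, 19, 37] (size 3, max 37) hi=[38, 43, 48] (size 3, min 38) -> median=37.5

Answer: 43 25 19 28.5 37 37.5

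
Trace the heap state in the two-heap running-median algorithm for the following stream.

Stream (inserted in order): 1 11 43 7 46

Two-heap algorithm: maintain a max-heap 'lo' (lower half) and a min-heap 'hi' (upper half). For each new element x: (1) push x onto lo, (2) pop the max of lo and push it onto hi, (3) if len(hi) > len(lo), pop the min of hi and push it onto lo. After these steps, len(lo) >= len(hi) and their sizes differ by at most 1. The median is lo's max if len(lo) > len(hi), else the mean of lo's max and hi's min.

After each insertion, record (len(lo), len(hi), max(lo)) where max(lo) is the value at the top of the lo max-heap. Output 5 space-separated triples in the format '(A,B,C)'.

Answer: (1,0,1) (1,1,1) (2,1,11) (2,2,7) (3,2,11)

Derivation:
Step 1: insert 1 -> lo=[1] hi=[] -> (len(lo)=1, len(hi)=0, max(lo)=1)
Step 2: insert 11 -> lo=[1] hi=[11] -> (len(lo)=1, len(hi)=1, max(lo)=1)
Step 3: insert 43 -> lo=[1, 11] hi=[43] -> (len(lo)=2, len(hi)=1, max(lo)=11)
Step 4: insert 7 -> lo=[1, 7] hi=[11, 43] -> (len(lo)=2, len(hi)=2, max(lo)=7)
Step 5: insert 46 -> lo=[1, 7, 11] hi=[43, 46] -> (len(lo)=3, len(hi)=2, max(lo)=11)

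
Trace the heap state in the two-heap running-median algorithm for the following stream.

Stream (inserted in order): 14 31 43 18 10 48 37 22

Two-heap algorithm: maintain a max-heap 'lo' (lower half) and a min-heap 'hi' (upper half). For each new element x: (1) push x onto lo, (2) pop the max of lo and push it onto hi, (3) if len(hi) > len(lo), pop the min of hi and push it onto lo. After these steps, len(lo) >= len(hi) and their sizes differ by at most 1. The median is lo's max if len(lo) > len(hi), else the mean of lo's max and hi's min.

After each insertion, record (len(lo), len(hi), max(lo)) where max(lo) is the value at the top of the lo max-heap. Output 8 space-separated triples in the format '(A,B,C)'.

Answer: (1,0,14) (1,1,14) (2,1,31) (2,2,18) (3,2,18) (3,3,18) (4,3,31) (4,4,22)

Derivation:
Step 1: insert 14 -> lo=[14] hi=[] -> (len(lo)=1, len(hi)=0, max(lo)=14)
Step 2: insert 31 -> lo=[14] hi=[31] -> (len(lo)=1, len(hi)=1, max(lo)=14)
Step 3: insert 43 -> lo=[14, 31] hi=[43] -> (len(lo)=2, len(hi)=1, max(lo)=31)
Step 4: insert 18 -> lo=[14, 18] hi=[31, 43] -> (len(lo)=2, len(hi)=2, max(lo)=18)
Step 5: insert 10 -> lo=[10, 14, 18] hi=[31, 43] -> (len(lo)=3, len(hi)=2, max(lo)=18)
Step 6: insert 48 -> lo=[10, 14, 18] hi=[31, 43, 48] -> (len(lo)=3, len(hi)=3, max(lo)=18)
Step 7: insert 37 -> lo=[10, 14, 18, 31] hi=[37, 43, 48] -> (len(lo)=4, len(hi)=3, max(lo)=31)
Step 8: insert 22 -> lo=[10, 14, 18, 22] hi=[31, 37, 43, 48] -> (len(lo)=4, len(hi)=4, max(lo)=22)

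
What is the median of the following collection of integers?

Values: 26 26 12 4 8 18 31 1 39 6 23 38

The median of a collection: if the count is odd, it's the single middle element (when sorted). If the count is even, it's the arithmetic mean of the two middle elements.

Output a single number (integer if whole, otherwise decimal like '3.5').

Step 1: insert 26 -> lo=[26] (size 1, max 26) hi=[] (size 0) -> median=26
Step 2: insert 26 -> lo=[26] (size 1, max 26) hi=[26] (size 1, min 26) -> median=26
Step 3: insert 12 -> lo=[12, 26] (size 2, max 26) hi=[26] (size 1, min 26) -> median=26
Step 4: insert 4 -> lo=[4, 12] (size 2, max 12) hi=[26, 26] (size 2, min 26) -> median=19
Step 5: insert 8 -> lo=[4, 8, 12] (size 3, max 12) hi=[26, 26] (size 2, min 26) -> median=12
Step 6: insert 18 -> lo=[4, 8, 12] (size 3, max 12) hi=[18, 26, 26] (size 3, min 18) -> median=15
Step 7: insert 31 -> lo=[4, 8, 12, 18] (size 4, max 18) hi=[26, 26, 31] (size 3, min 26) -> median=18
Step 8: insert 1 -> lo=[1, 4, 8, 12] (size 4, max 12) hi=[18, 26, 26, 31] (size 4, min 18) -> median=15
Step 9: insert 39 -> lo=[1, 4, 8, 12, 18] (size 5, max 18) hi=[26, 26, 31, 39] (size 4, min 26) -> median=18
Step 10: insert 6 -> lo=[1, 4, 6, 8, 12] (size 5, max 12) hi=[18, 26, 26, 31, 39] (size 5, min 18) -> median=15
Step 11: insert 23 -> lo=[1, 4, 6, 8, 12, 18] (size 6, max 18) hi=[23, 26, 26, 31, 39] (size 5, min 23) -> median=18
Step 12: insert 38 -> lo=[1, 4, 6, 8, 12, 18] (size 6, max 18) hi=[23, 26, 26, 31, 38, 39] (size 6, min 23) -> median=20.5

Answer: 20.5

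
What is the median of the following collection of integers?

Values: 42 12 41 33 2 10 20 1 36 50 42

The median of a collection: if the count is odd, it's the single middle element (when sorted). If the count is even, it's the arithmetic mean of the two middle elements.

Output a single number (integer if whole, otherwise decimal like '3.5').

Answer: 33

Derivation:
Step 1: insert 42 -> lo=[42] (size 1, max 42) hi=[] (size 0) -> median=42
Step 2: insert 12 -> lo=[12] (size 1, max 12) hi=[42] (size 1, min 42) -> median=27
Step 3: insert 41 -> lo=[12, 41] (size 2, max 41) hi=[42] (size 1, min 42) -> median=41
Step 4: insert 33 -> lo=[12, 33] (size 2, max 33) hi=[41, 42] (size 2, min 41) -> median=37
Step 5: insert 2 -> lo=[2, 12, 33] (size 3, max 33) hi=[41, 42] (size 2, min 41) -> median=33
Step 6: insert 10 -> lo=[2, 10, 12] (size 3, max 12) hi=[33, 41, 42] (size 3, min 33) -> median=22.5
Step 7: insert 20 -> lo=[2, 10, 12, 20] (size 4, max 20) hi=[33, 41, 42] (size 3, min 33) -> median=20
Step 8: insert 1 -> lo=[1, 2, 10, 12] (size 4, max 12) hi=[20, 33, 41, 42] (size 4, min 20) -> median=16
Step 9: insert 36 -> lo=[1, 2, 10, 12, 20] (size 5, max 20) hi=[33, 36, 41, 42] (size 4, min 33) -> median=20
Step 10: insert 50 -> lo=[1, 2, 10, 12, 20] (size 5, max 20) hi=[33, 36, 41, 42, 50] (size 5, min 33) -> median=26.5
Step 11: insert 42 -> lo=[1, 2, 10, 12, 20, 33] (size 6, max 33) hi=[36, 41, 42, 42, 50] (size 5, min 36) -> median=33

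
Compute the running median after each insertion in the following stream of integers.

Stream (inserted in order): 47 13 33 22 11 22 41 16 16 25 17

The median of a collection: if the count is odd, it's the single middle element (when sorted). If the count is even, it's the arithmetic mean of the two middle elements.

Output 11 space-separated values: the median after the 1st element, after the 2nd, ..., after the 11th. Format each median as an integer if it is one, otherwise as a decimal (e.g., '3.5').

Answer: 47 30 33 27.5 22 22 22 22 22 22 22

Derivation:
Step 1: insert 47 -> lo=[47] (size 1, max 47) hi=[] (size 0) -> median=47
Step 2: insert 13 -> lo=[13] (size 1, max 13) hi=[47] (size 1, min 47) -> median=30
Step 3: insert 33 -> lo=[13, 33] (size 2, max 33) hi=[47] (size 1, min 47) -> median=33
Step 4: insert 22 -> lo=[13, 22] (size 2, max 22) hi=[33, 47] (size 2, min 33) -> median=27.5
Step 5: insert 11 -> lo=[11, 13, 22] (size 3, max 22) hi=[33, 47] (size 2, min 33) -> median=22
Step 6: insert 22 -> lo=[11, 13, 22] (size 3, max 22) hi=[22, 33, 47] (size 3, min 22) -> median=22
Step 7: insert 41 -> lo=[11, 13, 22, 22] (size 4, max 22) hi=[33, 41, 47] (size 3, min 33) -> median=22
Step 8: insert 16 -> lo=[11, 13, 16, 22] (size 4, max 22) hi=[22, 33, 41, 47] (size 4, min 22) -> median=22
Step 9: insert 16 -> lo=[11, 13, 16, 16, 22] (size 5, max 22) hi=[22, 33, 41, 47] (size 4, min 22) -> median=22
Step 10: insert 25 -> lo=[11, 13, 16, 16, 22] (size 5, max 22) hi=[22, 25, 33, 41, 47] (size 5, min 22) -> median=22
Step 11: insert 17 -> lo=[11, 13, 16, 16, 17, 22] (size 6, max 22) hi=[22, 25, 33, 41, 47] (size 5, min 22) -> median=22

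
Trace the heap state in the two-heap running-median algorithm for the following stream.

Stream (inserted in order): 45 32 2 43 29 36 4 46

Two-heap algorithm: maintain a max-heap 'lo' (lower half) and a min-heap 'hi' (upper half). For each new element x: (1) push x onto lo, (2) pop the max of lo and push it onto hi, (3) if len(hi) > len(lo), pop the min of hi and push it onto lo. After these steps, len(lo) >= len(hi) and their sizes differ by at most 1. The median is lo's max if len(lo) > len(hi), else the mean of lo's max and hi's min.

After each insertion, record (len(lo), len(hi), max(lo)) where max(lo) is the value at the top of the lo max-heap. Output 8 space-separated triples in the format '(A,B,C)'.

Step 1: insert 45 -> lo=[45] hi=[] -> (len(lo)=1, len(hi)=0, max(lo)=45)
Step 2: insert 32 -> lo=[32] hi=[45] -> (len(lo)=1, len(hi)=1, max(lo)=32)
Step 3: insert 2 -> lo=[2, 32] hi=[45] -> (len(lo)=2, len(hi)=1, max(lo)=32)
Step 4: insert 43 -> lo=[2, 32] hi=[43, 45] -> (len(lo)=2, len(hi)=2, max(lo)=32)
Step 5: insert 29 -> lo=[2, 29, 32] hi=[43, 45] -> (len(lo)=3, len(hi)=2, max(lo)=32)
Step 6: insert 36 -> lo=[2, 29, 32] hi=[36, 43, 45] -> (len(lo)=3, len(hi)=3, max(lo)=32)
Step 7: insert 4 -> lo=[2, 4, 29, 32] hi=[36, 43, 45] -> (len(lo)=4, len(hi)=3, max(lo)=32)
Step 8: insert 46 -> lo=[2, 4, 29, 32] hi=[36, 43, 45, 46] -> (len(lo)=4, len(hi)=4, max(lo)=32)

Answer: (1,0,45) (1,1,32) (2,1,32) (2,2,32) (3,2,32) (3,3,32) (4,3,32) (4,4,32)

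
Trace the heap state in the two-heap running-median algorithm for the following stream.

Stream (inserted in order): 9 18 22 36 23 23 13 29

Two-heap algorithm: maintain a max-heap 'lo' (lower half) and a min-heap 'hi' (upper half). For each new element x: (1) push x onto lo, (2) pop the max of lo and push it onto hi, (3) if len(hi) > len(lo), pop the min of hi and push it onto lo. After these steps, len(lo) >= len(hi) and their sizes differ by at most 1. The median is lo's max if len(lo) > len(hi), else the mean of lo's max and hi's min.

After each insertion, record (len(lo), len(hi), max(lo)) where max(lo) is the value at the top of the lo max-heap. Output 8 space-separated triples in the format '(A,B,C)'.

Step 1: insert 9 -> lo=[9] hi=[] -> (len(lo)=1, len(hi)=0, max(lo)=9)
Step 2: insert 18 -> lo=[9] hi=[18] -> (len(lo)=1, len(hi)=1, max(lo)=9)
Step 3: insert 22 -> lo=[9, 18] hi=[22] -> (len(lo)=2, len(hi)=1, max(lo)=18)
Step 4: insert 36 -> lo=[9, 18] hi=[22, 36] -> (len(lo)=2, len(hi)=2, max(lo)=18)
Step 5: insert 23 -> lo=[9, 18, 22] hi=[23, 36] -> (len(lo)=3, len(hi)=2, max(lo)=22)
Step 6: insert 23 -> lo=[9, 18, 22] hi=[23, 23, 36] -> (len(lo)=3, len(hi)=3, max(lo)=22)
Step 7: insert 13 -> lo=[9, 13, 18, 22] hi=[23, 23, 36] -> (len(lo)=4, len(hi)=3, max(lo)=22)
Step 8: insert 29 -> lo=[9, 13, 18, 22] hi=[23, 23, 29, 36] -> (len(lo)=4, len(hi)=4, max(lo)=22)

Answer: (1,0,9) (1,1,9) (2,1,18) (2,2,18) (3,2,22) (3,3,22) (4,3,22) (4,4,22)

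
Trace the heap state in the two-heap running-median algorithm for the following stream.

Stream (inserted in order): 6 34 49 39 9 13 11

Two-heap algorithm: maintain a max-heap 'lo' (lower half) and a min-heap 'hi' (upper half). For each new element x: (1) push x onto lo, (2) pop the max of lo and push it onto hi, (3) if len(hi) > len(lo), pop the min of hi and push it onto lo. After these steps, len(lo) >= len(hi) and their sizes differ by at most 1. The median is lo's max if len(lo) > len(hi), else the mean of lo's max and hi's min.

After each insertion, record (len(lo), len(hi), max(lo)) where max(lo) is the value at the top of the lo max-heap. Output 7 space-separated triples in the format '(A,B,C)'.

Step 1: insert 6 -> lo=[6] hi=[] -> (len(lo)=1, len(hi)=0, max(lo)=6)
Step 2: insert 34 -> lo=[6] hi=[34] -> (len(lo)=1, len(hi)=1, max(lo)=6)
Step 3: insert 49 -> lo=[6, 34] hi=[49] -> (len(lo)=2, len(hi)=1, max(lo)=34)
Step 4: insert 39 -> lo=[6, 34] hi=[39, 49] -> (len(lo)=2, len(hi)=2, max(lo)=34)
Step 5: insert 9 -> lo=[6, 9, 34] hi=[39, 49] -> (len(lo)=3, len(hi)=2, max(lo)=34)
Step 6: insert 13 -> lo=[6, 9, 13] hi=[34, 39, 49] -> (len(lo)=3, len(hi)=3, max(lo)=13)
Step 7: insert 11 -> lo=[6, 9, 11, 13] hi=[34, 39, 49] -> (len(lo)=4, len(hi)=3, max(lo)=13)

Answer: (1,0,6) (1,1,6) (2,1,34) (2,2,34) (3,2,34) (3,3,13) (4,3,13)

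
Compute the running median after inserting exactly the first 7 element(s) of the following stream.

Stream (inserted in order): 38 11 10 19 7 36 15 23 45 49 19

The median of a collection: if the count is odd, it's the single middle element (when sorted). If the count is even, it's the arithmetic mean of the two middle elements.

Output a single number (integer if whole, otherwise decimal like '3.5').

Answer: 15

Derivation:
Step 1: insert 38 -> lo=[38] (size 1, max 38) hi=[] (size 0) -> median=38
Step 2: insert 11 -> lo=[11] (size 1, max 11) hi=[38] (size 1, min 38) -> median=24.5
Step 3: insert 10 -> lo=[10, 11] (size 2, max 11) hi=[38] (size 1, min 38) -> median=11
Step 4: insert 19 -> lo=[10, 11] (size 2, max 11) hi=[19, 38] (size 2, min 19) -> median=15
Step 5: insert 7 -> lo=[7, 10, 11] (size 3, max 11) hi=[19, 38] (size 2, min 19) -> median=11
Step 6: insert 36 -> lo=[7, 10, 11] (size 3, max 11) hi=[19, 36, 38] (size 3, min 19) -> median=15
Step 7: insert 15 -> lo=[7, 10, 11, 15] (size 4, max 15) hi=[19, 36, 38] (size 3, min 19) -> median=15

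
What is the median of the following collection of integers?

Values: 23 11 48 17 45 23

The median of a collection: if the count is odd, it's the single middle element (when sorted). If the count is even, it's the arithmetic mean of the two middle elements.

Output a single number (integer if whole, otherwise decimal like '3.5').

Step 1: insert 23 -> lo=[23] (size 1, max 23) hi=[] (size 0) -> median=23
Step 2: insert 11 -> lo=[11] (size 1, max 11) hi=[23] (size 1, min 23) -> median=17
Step 3: insert 48 -> lo=[11, 23] (size 2, max 23) hi=[48] (size 1, min 48) -> median=23
Step 4: insert 17 -> lo=[11, 17] (size 2, max 17) hi=[23, 48] (size 2, min 23) -> median=20
Step 5: insert 45 -> lo=[11, 17, 23] (size 3, max 23) hi=[45, 48] (size 2, min 45) -> median=23
Step 6: insert 23 -> lo=[11, 17, 23] (size 3, max 23) hi=[23, 45, 48] (size 3, min 23) -> median=23

Answer: 23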